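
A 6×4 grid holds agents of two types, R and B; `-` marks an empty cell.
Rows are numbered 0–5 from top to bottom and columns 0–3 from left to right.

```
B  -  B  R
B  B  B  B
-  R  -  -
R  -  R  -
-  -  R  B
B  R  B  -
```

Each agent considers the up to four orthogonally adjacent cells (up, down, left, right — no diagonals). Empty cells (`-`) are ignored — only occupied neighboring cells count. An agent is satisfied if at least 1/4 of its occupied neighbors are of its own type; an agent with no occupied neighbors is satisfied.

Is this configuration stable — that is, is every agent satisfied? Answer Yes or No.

(0,0)B 1/1 ok
(0,2)B 1/2 ok
(0,3)R 0/2 unhappy
(1,0)B 2/2 ok
(1,1)B 2/3 ok
(1,2)B 3/3 ok
(1,3)B 1/2 ok
(2,1)R 0/1 unhappy
(3,0)R 0/0 ok
(3,2)R 1/1 ok
(4,2)R 1/3 ok
(4,3)B 0/1 unhappy
(5,0)B 0/1 unhappy
(5,1)R 0/2 unhappy
(5,2)B 0/2 unhappy
For instance (0,3) has only 0/2 same-type neighbors, below 1/4.

No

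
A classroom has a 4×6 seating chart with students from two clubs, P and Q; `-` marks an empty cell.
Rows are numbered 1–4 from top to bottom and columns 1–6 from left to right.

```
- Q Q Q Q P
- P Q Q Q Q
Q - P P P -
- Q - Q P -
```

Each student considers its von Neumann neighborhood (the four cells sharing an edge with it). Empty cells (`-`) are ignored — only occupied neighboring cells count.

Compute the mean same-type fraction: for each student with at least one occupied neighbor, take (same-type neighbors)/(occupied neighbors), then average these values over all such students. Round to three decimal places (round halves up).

(1,2)Q 1/2
(1,3)Q 3/3
(1,4)Q 3/3
(1,5)Q 2/3
(1,6)P 0/2
(2,2)P 0/2
(2,3)Q 2/4
(2,4)Q 3/4
(2,5)Q 3/4
(2,6)Q 1/2
(3,1)Q — no occupied neighbors
(3,3)P 1/2
(3,4)P 2/4
(3,5)P 2/3
(4,2)Q — no occupied neighbors
(4,4)Q 0/2
(4,5)P 1/2
Sum over 15 students: 1/2 + 3/3 + 3/3 + 2/3 + 0/2 + 0/2 + 2/4 + 3/4 + 3/4 + 1/2 + 1/2 + 2/4 + 2/3 + 0/2 + 1/2 = 47/6; mean = 47/6 ÷ 15 = 47/90 = 0.522222… → 0.522.

0.522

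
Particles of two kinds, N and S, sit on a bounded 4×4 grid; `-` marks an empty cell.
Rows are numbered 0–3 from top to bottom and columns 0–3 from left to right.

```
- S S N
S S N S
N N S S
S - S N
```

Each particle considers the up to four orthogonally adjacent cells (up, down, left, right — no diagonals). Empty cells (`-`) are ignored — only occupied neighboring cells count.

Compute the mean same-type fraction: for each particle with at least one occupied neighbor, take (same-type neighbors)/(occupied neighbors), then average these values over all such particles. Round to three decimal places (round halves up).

0.357

Row 0: (0,1)S 2/2 · (0,2)S 1/3 · (0,3)N 0/2
Row 1: (1,0)S 1/2 · (1,1)S 2/4 · (1,2)N 0/4 · (1,3)S 1/3
Row 2: (2,0)N 1/3 · (2,1)N 1/3 · (2,2)S 2/4 · (2,3)S 2/3
Row 3: (3,0)S 0/1 · (3,2)S 1/2 · (3,3)N 0/2
Sum over 14 particles: 2/2 + 1/3 + 0/2 + 1/2 + 2/4 + 0/4 + 1/3 + 1/3 + 1/3 + 2/4 + 2/3 + 0/1 + 1/2 + 0/2 = 5; mean = 5 ÷ 14 = 5/14 = 0.357142… → 0.357.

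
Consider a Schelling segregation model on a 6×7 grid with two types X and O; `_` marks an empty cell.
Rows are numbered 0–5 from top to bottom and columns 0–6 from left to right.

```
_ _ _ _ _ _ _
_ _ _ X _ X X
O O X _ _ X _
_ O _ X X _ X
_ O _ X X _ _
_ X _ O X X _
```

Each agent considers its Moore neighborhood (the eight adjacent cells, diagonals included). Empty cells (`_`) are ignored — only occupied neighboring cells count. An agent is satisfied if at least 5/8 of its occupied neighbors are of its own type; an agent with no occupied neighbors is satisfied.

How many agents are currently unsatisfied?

(1,3)X 1/1 ✓
(1,5)X 2/2 ✓
(1,6)X 2/2 ✓
(2,0)O 2/2 ✓
(2,1)O 2/3 ✓
(2,2)X 2/4 ✗
(2,5)X 4/4 ✓
(3,1)O 3/4 ✓
(3,3)X 4/4 ✓
(3,4)X 4/4 ✓
(3,6)X 1/1 ✓
(4,1)O 1/2 ✗
(4,3)X 4/5 ✓
(4,4)X 5/6 ✓
(5,1)X 0/1 ✗
(5,3)O 0/3 ✗
(5,4)X 3/4 ✓
(5,5)X 2/2 ✓
Unsatisfied: (2,2), (4,1), (5,1), (5,3) — 4 in total.

4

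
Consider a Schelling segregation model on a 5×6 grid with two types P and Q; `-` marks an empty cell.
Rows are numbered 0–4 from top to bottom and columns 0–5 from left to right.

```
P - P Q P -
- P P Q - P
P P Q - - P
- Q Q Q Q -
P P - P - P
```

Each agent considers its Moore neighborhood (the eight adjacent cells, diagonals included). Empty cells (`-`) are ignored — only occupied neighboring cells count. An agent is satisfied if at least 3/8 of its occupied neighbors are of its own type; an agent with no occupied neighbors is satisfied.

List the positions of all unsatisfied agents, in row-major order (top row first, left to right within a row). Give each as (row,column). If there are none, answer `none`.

(0,0)P 1/1 satisfied
(0,2)P 2/4 satisfied
(0,3)Q 1/4 not
(0,4)P 1/3 not
(1,1)P 5/6 satisfied
(1,2)P 3/6 satisfied
(1,3)Q 2/5 satisfied
(1,5)P 2/2 satisfied
(2,0)P 2/3 satisfied
(2,1)P 3/6 satisfied
(2,2)Q 4/7 satisfied
(2,5)P 1/2 satisfied
(3,1)Q 2/6 not
(3,2)Q 3/6 satisfied
(3,3)Q 3/4 satisfied
(3,4)Q 1/4 not
(4,0)P 1/2 satisfied
(4,1)P 1/3 not
(4,3)P 0/3 not
(4,5)P 0/1 not

(0,3), (0,4), (3,1), (3,4), (4,1), (4,3), (4,5)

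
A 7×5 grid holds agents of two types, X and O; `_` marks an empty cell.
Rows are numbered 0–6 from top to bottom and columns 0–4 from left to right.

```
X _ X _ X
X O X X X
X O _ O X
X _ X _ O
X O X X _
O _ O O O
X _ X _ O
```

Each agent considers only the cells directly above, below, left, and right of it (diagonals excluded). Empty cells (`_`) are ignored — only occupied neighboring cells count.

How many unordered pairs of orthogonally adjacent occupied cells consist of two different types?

13

Scan each occupied cell's neighbors to the right and below so each pair is counted once.
Row 0: X(0,0)–X(1,0)= X(0,2)–X(1,2)= X(0,4)–X(1,4)=  → 0/3 unlike.
Row 1: X(1,0)–O(1,1)≠ X(1,0)–X(2,0)= O(1,1)–X(1,2)≠ O(1,1)–O(2,1)= X(1,2)–X(1,3)= X(1,3)–X(1,4)= X(1,3)–O(2,3)≠ X(1,4)–X(2,4)=  → 3/8 unlike.
Row 2: X(2,0)–O(2,1)≠ X(2,0)–X(3,0)= O(2,3)–X(2,4)≠ X(2,4)–O(3,4)≠  → 3/4 unlike.
Row 3: X(3,0)–X(4,0)= X(3,2)–X(4,2)=  → 0/2 unlike.
Row 4: X(4,0)–O(4,1)≠ X(4,0)–O(5,0)≠ O(4,1)–X(4,2)≠ X(4,2)–X(4,3)= X(4,2)–O(5,2)≠ X(4,3)–O(5,3)≠  → 5/6 unlike.
Row 5: O(5,0)–X(6,0)≠ O(5,2)–O(5,3)= O(5,2)–X(6,2)≠ O(5,3)–O(5,4)= O(5,4)–O(6,4)=  → 2/5 unlike.
Total adjacent occupied pairs: 28; unlike-type pairs: 13.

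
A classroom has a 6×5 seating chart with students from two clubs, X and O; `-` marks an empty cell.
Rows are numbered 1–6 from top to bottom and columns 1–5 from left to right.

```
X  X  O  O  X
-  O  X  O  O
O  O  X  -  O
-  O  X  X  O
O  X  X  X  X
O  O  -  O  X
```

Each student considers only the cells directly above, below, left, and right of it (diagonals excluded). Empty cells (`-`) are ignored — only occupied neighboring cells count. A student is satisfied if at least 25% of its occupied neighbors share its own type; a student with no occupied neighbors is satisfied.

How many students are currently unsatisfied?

(1,1)X 1/1 ok
(1,2)X 1/3 ok
(1,3)O 1/3 ok
(1,4)O 2/3 ok
(1,5)X 0/2 unhappy
(2,2)O 1/3 ok
(2,3)X 1/4 ok
(2,4)O 2/3 ok
(2,5)O 2/3 ok
(3,1)O 1/1 ok
(3,2)O 3/4 ok
(3,3)X 2/3 ok
(3,5)O 2/2 ok
(4,2)O 1/3 ok
(4,3)X 3/4 ok
(4,4)X 2/3 ok
(4,5)O 1/3 ok
(5,1)O 1/2 ok
(5,2)X 1/4 ok
(5,3)X 3/3 ok
(5,4)X 3/4 ok
(5,5)X 2/3 ok
(6,1)O 2/2 ok
(6,2)O 1/2 ok
(6,4)O 0/2 unhappy
(6,5)X 1/2 ok
Unsatisfied: (1,5), (6,4) — 2 in total.

2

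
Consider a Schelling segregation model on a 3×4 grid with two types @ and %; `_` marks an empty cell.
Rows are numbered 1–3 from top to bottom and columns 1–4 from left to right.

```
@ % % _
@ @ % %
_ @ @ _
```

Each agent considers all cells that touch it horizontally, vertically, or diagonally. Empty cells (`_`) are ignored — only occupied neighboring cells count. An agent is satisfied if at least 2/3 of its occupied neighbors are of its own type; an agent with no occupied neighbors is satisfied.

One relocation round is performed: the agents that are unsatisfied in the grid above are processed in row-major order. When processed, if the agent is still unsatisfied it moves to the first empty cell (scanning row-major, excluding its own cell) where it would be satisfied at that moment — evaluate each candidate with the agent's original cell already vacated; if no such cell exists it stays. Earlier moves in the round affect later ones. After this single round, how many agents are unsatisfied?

1

Initially unsatisfied (in order): (1,2), (2,2), (2,3), (3,3).
  (1,2) → (1,4).
  (2,2): now satisfied by earlier moves; stays.
  (2,3): no empty cell satisfies it; stays.
  (3,3) → (3,1).
Resulting grid:
@ _ % %
@ @ % %
@ @ _ _
Unsatisfied now: (2,3).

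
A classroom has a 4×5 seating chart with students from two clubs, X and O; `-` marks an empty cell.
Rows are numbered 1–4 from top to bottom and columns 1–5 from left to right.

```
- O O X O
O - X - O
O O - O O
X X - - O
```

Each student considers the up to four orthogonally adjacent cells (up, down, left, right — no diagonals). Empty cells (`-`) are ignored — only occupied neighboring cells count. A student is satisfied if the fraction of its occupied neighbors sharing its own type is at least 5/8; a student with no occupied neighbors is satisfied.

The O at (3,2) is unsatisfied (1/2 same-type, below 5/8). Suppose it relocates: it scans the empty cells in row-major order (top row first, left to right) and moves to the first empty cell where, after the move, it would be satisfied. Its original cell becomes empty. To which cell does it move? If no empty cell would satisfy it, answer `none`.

(1,1)

Vacating (3,2). Empty cells in order:
  (1,1): 2/2 same-type → satisfied — stop here.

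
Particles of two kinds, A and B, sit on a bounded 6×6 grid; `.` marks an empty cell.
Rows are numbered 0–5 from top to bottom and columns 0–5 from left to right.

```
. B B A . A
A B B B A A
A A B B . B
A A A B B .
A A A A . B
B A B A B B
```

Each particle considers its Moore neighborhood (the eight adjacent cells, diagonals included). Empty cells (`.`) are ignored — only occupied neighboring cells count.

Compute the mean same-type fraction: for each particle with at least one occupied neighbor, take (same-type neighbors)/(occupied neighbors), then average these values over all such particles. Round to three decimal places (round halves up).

0.635

(0,1)B 3/4
(0,2)B 4/5
(0,3)A 1/4
(0,5)A 2/2
(1,0)A 2/4
(1,1)B 4/7
(1,2)B 6/8
(1,3)B 4/6
(1,4)A 3/6
(1,5)A 2/3
(2,0)A 4/5
(2,1)A 5/8
(2,2)B 5/8
(2,3)B 5/7
(2,5)B 1/3
(3,0)A 5/5
(3,1)A 7/8
(3,2)A 5/8
(3,3)B 3/6
(3,4)B 4/5
(4,0)A 4/5
(4,1)A 6/8
(4,2)A 6/8
(4,3)A 3/7
(4,5)B 3/3
(5,0)B 0/3
(5,1)A 3/5
(5,2)B 0/5
(5,3)A 2/4
(5,4)B 2/4
(5,5)B 2/2
Sum over 31 particles: 3/4 + 4/5 + 1/4 + 2/2 + 2/4 + 4/7 + 6/8 + 4/6 + 3/6 + 2/3 + 4/5 + 5/8 + 5/8 + 5/7 + 1/3 + 5/5 + 7/8 + 5/8 + 3/6 + 4/5 + 4/5 + 6/8 + 6/8 + 3/7 + 3/3 + 0/3 + 3/5 + 0/5 + 2/4 + 2/4 + 2/2 = 4133/210; mean = 4133/210 ÷ 31 = 4133/6510 = 0.634869… → 0.635.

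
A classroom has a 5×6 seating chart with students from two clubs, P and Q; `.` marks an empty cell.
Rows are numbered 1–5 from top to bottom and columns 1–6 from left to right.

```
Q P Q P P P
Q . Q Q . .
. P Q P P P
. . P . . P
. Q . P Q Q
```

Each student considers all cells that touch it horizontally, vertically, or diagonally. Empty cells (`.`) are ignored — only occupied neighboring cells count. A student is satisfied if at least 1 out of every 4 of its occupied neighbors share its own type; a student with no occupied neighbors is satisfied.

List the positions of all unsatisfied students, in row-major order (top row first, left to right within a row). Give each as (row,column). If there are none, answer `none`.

(1,2), (5,2)

Row 1: (1,1)Q 1/2 ✓ · (1,2)P 0/4 ✗ · (1,3)Q 2/4 ✓ · (1,4)P 1/4 ✓ · (1,5)P 2/3 ✓ · (1,6)P 1/1 ✓
Row 2: (2,1)Q 1/3 ✓ · (2,3)Q 3/7 ✓ · (2,4)Q 3/7 ✓
Row 3: (3,2)P 1/4 ✓ · (3,3)Q 2/5 ✓ · (3,4)P 2/5 ✓ · (3,5)P 3/4 ✓ · (3,6)P 2/2 ✓
Row 4: (4,3)P 3/5 ✓ · (4,6)P 2/4 ✓
Row 5: (5,2)Q 0/1 ✗ · (5,4)P 1/2 ✓ · (5,5)Q 1/3 ✓ · (5,6)Q 1/2 ✓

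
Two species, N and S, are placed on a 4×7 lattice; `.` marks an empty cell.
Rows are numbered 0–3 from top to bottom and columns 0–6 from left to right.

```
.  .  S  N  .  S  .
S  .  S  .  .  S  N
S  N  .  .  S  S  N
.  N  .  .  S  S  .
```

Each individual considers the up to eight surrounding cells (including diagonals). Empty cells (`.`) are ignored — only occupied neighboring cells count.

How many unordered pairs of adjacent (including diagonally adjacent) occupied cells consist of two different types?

Scan each occupied cell's neighbors to the right and below (and the two forward diagonals) so each pair is counted once.
Row 0: S(0,2)–N(0,3)≠ S(0,2)–S(1,2)= N(0,3)–S(1,2)≠ S(0,5)–S(1,5)= S(0,5)–N(1,6)≠  → 3/5 unlike.
Row 1: S(1,0)–S(2,0)= S(1,0)–N(2,1)≠ S(1,2)–N(2,1)≠ S(1,5)–N(1,6)≠ S(1,5)–S(2,5)= S(1,5)–N(2,6)≠ S(1,5)–S(2,4)= N(1,6)–N(2,6)= N(1,6)–S(2,5)≠  → 5/9 unlike.
Row 2: S(2,0)–N(2,1)≠ S(2,0)–N(3,1)≠ N(2,1)–N(3,1)= S(2,4)–S(2,5)= S(2,4)–S(3,4)= S(2,4)–S(3,5)= S(2,5)–N(2,6)≠ S(2,5)–S(3,5)= S(2,5)–S(3,4)= N(2,6)–S(3,5)≠  → 4/10 unlike.
Row 3: S(3,4)–S(3,5)=  → 0/1 unlike.
Total adjacent occupied pairs: 25; unlike-type pairs: 12.

12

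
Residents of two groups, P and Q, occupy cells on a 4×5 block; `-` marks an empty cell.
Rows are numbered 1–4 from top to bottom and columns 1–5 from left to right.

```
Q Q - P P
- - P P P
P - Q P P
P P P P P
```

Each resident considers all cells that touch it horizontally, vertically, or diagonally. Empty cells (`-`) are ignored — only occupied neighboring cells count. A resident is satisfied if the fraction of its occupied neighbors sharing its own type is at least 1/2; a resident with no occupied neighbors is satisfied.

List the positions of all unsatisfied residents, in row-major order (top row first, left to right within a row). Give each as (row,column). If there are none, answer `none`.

Row 1: (1,1)Q 1/1 ok · (1,2)Q 1/2 ok · (1,4)P 4/4 ok · (1,5)P 3/3 ok
Row 2: (2,3)P 3/5 ok · (2,4)P 6/7 ok · (2,5)P 5/5 ok
Row 3: (3,1)P 2/2 ok · (3,3)Q 0/6 unhappy · (3,4)P 7/8 ok · (3,5)P 5/5 ok
Row 4: (4,1)P 2/2 ok · (4,2)P 3/4 ok · (4,3)P 3/4 ok · (4,4)P 4/5 ok · (4,5)P 3/3 ok

(3,3)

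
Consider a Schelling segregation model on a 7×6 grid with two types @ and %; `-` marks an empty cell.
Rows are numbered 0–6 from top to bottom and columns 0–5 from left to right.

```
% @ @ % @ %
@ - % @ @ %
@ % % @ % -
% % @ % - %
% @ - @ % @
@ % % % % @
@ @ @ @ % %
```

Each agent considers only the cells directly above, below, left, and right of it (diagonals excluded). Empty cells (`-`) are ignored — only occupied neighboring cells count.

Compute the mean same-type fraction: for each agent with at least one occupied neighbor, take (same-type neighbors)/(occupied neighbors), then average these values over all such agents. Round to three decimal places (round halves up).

(0,0)% 0/2
(0,1)@ 1/2
(0,2)@ 1/3
(0,3)% 0/3
(0,4)@ 1/3
(0,5)% 1/2
(1,0)@ 1/2
(1,2)% 1/3
(1,3)@ 2/4
(1,4)@ 2/4
(1,5)% 1/2
(2,0)@ 1/3
(2,1)% 2/3
(2,2)% 2/4
(2,3)@ 1/4
(2,4)% 0/2
(3,0)% 2/3
(3,1)% 2/4
(3,2)@ 0/3
(3,3)% 0/3
(3,5)% 0/1
(4,0)% 1/3
(4,1)@ 0/3
(4,3)@ 0/3
(4,4)% 1/3
(4,5)@ 1/3
(5,0)@ 1/3
(5,1)% 1/4
(5,2)% 2/3
(5,3)% 2/4
(5,4)% 3/4
(5,5)@ 1/3
(6,0)@ 2/2
(6,1)@ 2/3
(6,2)@ 2/3
(6,3)@ 1/3
(6,4)% 2/3
(6,5)% 1/2
Sum over 38 agents: 0/2 + 1/2 + 1/3 + 0/3 + 1/3 + 1/2 + 1/2 + 1/3 + 2/4 + 2/4 + 1/2 + 1/3 + 2/3 + 2/4 + 1/4 + 0/2 + 2/3 + 2/4 + 0/3 + 0/3 + 0/1 + 1/3 + 0/3 + 0/3 + 1/3 + 1/3 + 1/3 + 1/4 + 2/3 + 2/4 + 3/4 + 1/3 + 2/2 + 2/3 + 2/3 + 1/3 + 2/3 + 1/2 = 175/12; mean = 175/12 ÷ 38 = 175/456 = 0.383771… → 0.384.

0.384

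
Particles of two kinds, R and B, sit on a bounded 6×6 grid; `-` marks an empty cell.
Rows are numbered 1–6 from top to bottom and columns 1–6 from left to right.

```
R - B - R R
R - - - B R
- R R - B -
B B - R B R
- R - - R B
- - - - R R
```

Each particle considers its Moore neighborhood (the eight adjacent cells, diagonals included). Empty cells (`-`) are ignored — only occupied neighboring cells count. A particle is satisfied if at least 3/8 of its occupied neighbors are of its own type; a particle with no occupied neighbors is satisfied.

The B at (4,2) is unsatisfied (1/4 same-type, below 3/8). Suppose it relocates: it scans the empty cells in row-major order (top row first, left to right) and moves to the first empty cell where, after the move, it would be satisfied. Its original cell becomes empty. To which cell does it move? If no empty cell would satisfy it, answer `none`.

(1,4)

Vacating (4,2). Empty cells in order:
  (1,2): 1/3 same-type → still unsatisfied.
  (1,4): 2/3 same-type → satisfied — stop here.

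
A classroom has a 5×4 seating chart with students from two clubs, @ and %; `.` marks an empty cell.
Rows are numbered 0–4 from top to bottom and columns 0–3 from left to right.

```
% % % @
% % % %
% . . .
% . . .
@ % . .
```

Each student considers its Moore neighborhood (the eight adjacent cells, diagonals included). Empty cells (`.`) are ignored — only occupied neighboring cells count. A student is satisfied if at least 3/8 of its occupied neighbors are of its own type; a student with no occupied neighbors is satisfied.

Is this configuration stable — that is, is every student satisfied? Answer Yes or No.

No

Row 0: (0,0)% 3/3 satisfied · (0,1)% 5/5 satisfied · (0,2)% 4/5 satisfied · (0,3)@ 0/3 not
Row 1: (1,0)% 4/4 satisfied · (1,1)% 6/6 satisfied · (1,2)% 4/5 satisfied · (1,3)% 2/3 satisfied
Row 2: (2,0)% 3/3 satisfied
Row 3: (3,0)% 2/3 satisfied
Row 4: (4,0)@ 0/2 not · (4,1)% 1/2 satisfied
For instance (0,3) has only 0/3 same-type neighbors, below 3/8.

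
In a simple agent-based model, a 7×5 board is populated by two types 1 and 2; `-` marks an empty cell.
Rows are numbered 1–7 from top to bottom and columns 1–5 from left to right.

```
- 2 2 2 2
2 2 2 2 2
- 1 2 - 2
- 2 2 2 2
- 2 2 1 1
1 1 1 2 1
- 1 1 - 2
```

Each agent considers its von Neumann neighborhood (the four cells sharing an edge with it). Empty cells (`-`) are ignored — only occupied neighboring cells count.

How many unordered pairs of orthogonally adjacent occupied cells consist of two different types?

12

Scan each occupied cell's neighbors to the right and below so each pair is counted once.
From row 1: 0 unlike of 7 pairs (running 0/7).
From row 2: 1 unlike of 7 pairs (running 1/14).
From row 3: 2 unlike of 4 pairs (running 3/18).
From row 4: 2 unlike of 7 pairs (running 5/25).
From row 5: 4 unlike of 7 pairs (running 9/32).
From row 6: 3 unlike of 7 pairs (running 12/39).
From row 7: 0 unlike of 1 pairs (running 12/40).
Total adjacent occupied pairs: 40; unlike-type pairs: 12.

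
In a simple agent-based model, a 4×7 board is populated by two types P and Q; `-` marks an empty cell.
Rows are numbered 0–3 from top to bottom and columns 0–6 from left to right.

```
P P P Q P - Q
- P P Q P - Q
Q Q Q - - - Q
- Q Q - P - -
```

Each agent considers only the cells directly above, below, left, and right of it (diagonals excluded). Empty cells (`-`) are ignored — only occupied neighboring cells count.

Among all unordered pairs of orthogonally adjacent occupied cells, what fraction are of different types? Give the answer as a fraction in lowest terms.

3/10

Scan each occupied cell's neighbors to the right and below so each pair is counted once.
From row 0: 2 unlike of 9 pairs (running 2/9).
From row 1: 4 unlike of 6 pairs (running 6/15).
From row 2: 0 unlike of 4 pairs (running 6/19).
From row 3: 0 unlike of 1 pairs (running 6/20).
Total adjacent occupied pairs: 20; unlike-type pairs: 6.
6/20 reduces to 3/10.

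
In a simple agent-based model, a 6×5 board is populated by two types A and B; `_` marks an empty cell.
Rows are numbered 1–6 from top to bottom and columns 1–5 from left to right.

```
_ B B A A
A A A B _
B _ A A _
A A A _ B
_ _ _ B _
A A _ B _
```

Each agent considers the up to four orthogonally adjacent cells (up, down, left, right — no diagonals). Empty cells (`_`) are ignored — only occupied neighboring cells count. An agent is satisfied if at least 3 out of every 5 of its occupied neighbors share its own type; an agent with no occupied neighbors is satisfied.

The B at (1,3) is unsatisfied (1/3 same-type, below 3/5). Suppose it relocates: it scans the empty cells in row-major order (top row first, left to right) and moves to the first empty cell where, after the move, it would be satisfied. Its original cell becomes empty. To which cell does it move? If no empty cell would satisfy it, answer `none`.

(5,5)

Vacating (1,3). Empty cells in order:
  (1,1): 1/2 same-type → still unsatisfied.
  (2,5): 1/2 same-type → still unsatisfied.
  (3,2): 1/4 same-type → still unsatisfied.
  (3,5): 1/2 same-type → still unsatisfied.
  (4,4): 2/4 same-type → still unsatisfied.
  (5,1): 0/2 same-type → still unsatisfied.
  (5,2): 0/2 same-type → still unsatisfied.
  (5,3): 1/2 same-type → still unsatisfied.
  (5,5): 2/2 same-type → satisfied — stop here.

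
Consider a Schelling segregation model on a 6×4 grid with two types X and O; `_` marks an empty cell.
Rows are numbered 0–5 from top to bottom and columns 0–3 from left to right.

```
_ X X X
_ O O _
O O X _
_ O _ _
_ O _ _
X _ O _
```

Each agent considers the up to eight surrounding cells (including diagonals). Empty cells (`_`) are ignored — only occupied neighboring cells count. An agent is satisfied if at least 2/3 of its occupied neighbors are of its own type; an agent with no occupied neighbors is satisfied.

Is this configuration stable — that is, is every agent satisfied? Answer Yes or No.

(0,1)X 1/3 unhappy
(0,2)X 2/4 unhappy
(0,3)X 1/2 unhappy
(1,1)O 3/6 unhappy
(1,2)O 2/6 unhappy
(2,0)O 3/3 ok
(2,1)O 4/5 ok
(2,2)X 0/4 unhappy
(3,1)O 3/4 ok
(4,1)O 2/3 ok
(5,0)X 0/1 unhappy
(5,2)O 1/1 ok
For instance (0,1) has only 1/3 same-type neighbors, below 2/3.

No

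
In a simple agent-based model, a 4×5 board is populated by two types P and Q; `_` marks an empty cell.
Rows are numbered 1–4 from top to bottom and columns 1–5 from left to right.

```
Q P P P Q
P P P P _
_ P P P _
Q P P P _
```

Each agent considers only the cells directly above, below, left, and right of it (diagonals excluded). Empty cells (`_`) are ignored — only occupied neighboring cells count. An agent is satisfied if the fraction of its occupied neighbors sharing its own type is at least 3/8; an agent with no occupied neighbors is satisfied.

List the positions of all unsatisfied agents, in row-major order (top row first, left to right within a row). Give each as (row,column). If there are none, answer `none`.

(1,1)Q 0/2 not
(1,2)P 2/3 satisfied
(1,3)P 3/3 satisfied
(1,4)P 2/3 satisfied
(1,5)Q 0/1 not
(2,1)P 1/2 satisfied
(2,2)P 4/4 satisfied
(2,3)P 4/4 satisfied
(2,4)P 3/3 satisfied
(3,2)P 3/3 satisfied
(3,3)P 4/4 satisfied
(3,4)P 3/3 satisfied
(4,1)Q 0/1 not
(4,2)P 2/3 satisfied
(4,3)P 3/3 satisfied
(4,4)P 2/2 satisfied

(1,1), (1,5), (4,1)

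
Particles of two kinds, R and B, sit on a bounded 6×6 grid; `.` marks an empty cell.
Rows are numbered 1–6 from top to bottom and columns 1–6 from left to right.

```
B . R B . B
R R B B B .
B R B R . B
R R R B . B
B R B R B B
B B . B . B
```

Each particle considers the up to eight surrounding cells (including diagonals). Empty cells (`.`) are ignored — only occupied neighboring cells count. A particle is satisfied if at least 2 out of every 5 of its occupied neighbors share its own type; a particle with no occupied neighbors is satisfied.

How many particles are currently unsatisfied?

(1,1)B 0/2 not
(1,3)R 1/4 not
(1,4)B 3/4 satisfied
(1,6)B 1/1 satisfied
(2,1)R 2/4 satisfied
(2,2)R 3/7 satisfied
(2,3)B 3/7 satisfied
(2,4)B 4/6 satisfied
(2,5)B 4/5 satisfied
(3,1)B 0/5 not
(3,2)R 5/8 satisfied
(3,3)B 3/8 not
(3,4)R 1/6 not
(3,6)B 2/2 satisfied
(4,1)R 3/5 satisfied
(4,2)R 4/8 satisfied
(4,3)R 5/8 satisfied
(4,4)B 3/6 satisfied
(4,6)B 3/3 satisfied
(5,1)B 2/5 satisfied
(5,2)R 3/7 satisfied
(5,3)B 3/7 satisfied
(5,4)R 1/5 not
(5,5)B 5/6 satisfied
(5,6)B 3/3 satisfied
(6,1)B 2/3 satisfied
(6,2)B 3/4 satisfied
(6,4)B 2/3 satisfied
(6,6)B 2/2 satisfied
Unsatisfied: (1,1), (1,3), (3,1), (3,3), (3,4), (5,4) — 6 in total.

6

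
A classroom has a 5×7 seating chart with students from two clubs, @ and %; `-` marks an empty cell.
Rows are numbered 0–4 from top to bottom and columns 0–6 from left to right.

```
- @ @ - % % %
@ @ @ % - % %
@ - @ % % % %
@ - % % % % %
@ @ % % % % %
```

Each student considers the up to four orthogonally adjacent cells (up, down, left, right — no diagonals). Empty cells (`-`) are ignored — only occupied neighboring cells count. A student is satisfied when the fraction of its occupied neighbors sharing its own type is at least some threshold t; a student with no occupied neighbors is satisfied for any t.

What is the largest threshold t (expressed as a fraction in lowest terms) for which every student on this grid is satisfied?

1/3

Row 0: (0,1)@ 2/2 · (0,2)@ 2/2 · (0,4)% 1/1 · (0,5)% 3/3 · (0,6)% 2/2
Row 1: (1,0)@ 2/2 · (1,1)@ 3/3 · (1,2)@ 3/4 · (1,3)% 1/2 · (1,5)% 3/3 · (1,6)% 3/3
Row 2: (2,0)@ 2/2 · (2,2)@ 1/3 · (2,3)% 3/4 · (2,4)% 3/3 · (2,5)% 4/4 · (2,6)% 3/3
Row 3: (3,0)@ 2/2 · (3,2)% 2/3 · (3,3)% 4/4 · (3,4)% 4/4 · (3,5)% 4/4 · (3,6)% 3/3
Row 4: (4,0)@ 2/2 · (4,1)@ 1/2 · (4,2)% 2/3 · (4,3)% 3/3 · (4,4)% 3/3 · (4,5)% 3/3 · (4,6)% 2/2
The smallest same-type fraction is 1/3 at (2,2), which reduces to 1/3. Any threshold above that leaves this student unsatisfied.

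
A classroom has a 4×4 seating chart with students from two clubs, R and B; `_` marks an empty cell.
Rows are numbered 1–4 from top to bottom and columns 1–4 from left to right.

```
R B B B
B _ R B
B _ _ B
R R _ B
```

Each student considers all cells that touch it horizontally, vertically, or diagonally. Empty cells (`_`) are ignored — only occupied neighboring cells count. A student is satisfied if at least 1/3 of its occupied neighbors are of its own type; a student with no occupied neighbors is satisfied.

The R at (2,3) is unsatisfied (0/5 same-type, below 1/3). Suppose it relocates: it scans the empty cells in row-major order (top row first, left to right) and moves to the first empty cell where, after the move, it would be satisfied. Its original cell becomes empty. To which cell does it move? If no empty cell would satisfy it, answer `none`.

(3,2)

Vacating (2,3). Empty cells in order:
  (2,2): 1/5 same-type → still unsatisfied.
  (3,2): 2/4 same-type → satisfied — stop here.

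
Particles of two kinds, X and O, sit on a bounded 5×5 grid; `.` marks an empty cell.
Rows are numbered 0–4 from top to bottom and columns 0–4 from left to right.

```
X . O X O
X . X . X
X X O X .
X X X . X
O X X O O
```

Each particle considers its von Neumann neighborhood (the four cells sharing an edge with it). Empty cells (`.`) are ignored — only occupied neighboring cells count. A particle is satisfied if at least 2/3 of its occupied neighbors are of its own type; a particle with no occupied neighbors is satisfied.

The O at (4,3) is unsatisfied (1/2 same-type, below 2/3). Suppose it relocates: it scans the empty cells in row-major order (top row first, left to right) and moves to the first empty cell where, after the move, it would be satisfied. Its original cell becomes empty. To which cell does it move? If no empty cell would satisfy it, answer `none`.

Vacating (4,3). Empty cells in order:
  (0,1): 1/2 same-type → still unsatisfied.
  (1,1): 0/3 same-type → still unsatisfied.
  (1,3): 0/4 same-type → still unsatisfied.
  (2,4): 0/3 same-type → still unsatisfied.
  (3,3): 0/3 same-type → still unsatisfied.

none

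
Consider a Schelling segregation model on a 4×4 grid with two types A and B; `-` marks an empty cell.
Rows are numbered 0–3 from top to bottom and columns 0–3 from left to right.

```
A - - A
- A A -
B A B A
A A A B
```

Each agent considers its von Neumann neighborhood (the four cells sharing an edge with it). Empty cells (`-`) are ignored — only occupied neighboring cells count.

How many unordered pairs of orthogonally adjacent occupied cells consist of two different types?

8

Scan each occupied cell's neighbors to the right and below so each pair is counted once.
From row 1: 1 unlike of 3 pairs (running 1/3).
From row 2: 6 unlike of 7 pairs (running 7/10).
From row 3: 1 unlike of 3 pairs (running 8/13).
Total adjacent occupied pairs: 13; unlike-type pairs: 8.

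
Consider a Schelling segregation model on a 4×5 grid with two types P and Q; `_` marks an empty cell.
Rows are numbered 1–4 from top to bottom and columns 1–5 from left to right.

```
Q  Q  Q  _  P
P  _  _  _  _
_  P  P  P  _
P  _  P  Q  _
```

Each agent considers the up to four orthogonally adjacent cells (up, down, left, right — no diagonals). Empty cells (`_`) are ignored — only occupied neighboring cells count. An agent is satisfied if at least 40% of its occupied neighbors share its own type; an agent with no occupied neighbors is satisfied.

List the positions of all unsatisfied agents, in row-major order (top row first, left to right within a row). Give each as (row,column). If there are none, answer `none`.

Row 1: (1,1)Q 1/2 satisfied · (1,2)Q 2/2 satisfied · (1,3)Q 1/1 satisfied · (1,5)P 0/0 satisfied
Row 2: (2,1)P 0/1 not
Row 3: (3,2)P 1/1 satisfied · (3,3)P 3/3 satisfied · (3,4)P 1/2 satisfied
Row 4: (4,1)P 0/0 satisfied · (4,3)P 1/2 satisfied · (4,4)Q 0/2 not

(2,1), (4,4)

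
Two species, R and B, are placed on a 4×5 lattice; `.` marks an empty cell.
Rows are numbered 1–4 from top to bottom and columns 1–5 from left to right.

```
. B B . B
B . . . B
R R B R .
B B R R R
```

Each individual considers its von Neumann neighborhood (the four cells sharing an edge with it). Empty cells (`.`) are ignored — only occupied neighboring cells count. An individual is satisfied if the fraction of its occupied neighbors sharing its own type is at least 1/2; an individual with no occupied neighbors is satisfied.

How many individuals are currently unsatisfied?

6

(1,2)B 1/1 ok
(1,3)B 1/1 ok
(1,5)B 1/1 ok
(2,1)B 0/1 unhappy
(2,5)B 1/1 ok
(3,1)R 1/3 unhappy
(3,2)R 1/3 unhappy
(3,3)B 0/3 unhappy
(3,4)R 1/2 ok
(4,1)B 1/2 ok
(4,2)B 1/3 unhappy
(4,3)R 1/3 unhappy
(4,4)R 3/3 ok
(4,5)R 1/1 ok
Unsatisfied: (2,1), (3,1), (3,2), (3,3), (4,2), (4,3) — 6 in total.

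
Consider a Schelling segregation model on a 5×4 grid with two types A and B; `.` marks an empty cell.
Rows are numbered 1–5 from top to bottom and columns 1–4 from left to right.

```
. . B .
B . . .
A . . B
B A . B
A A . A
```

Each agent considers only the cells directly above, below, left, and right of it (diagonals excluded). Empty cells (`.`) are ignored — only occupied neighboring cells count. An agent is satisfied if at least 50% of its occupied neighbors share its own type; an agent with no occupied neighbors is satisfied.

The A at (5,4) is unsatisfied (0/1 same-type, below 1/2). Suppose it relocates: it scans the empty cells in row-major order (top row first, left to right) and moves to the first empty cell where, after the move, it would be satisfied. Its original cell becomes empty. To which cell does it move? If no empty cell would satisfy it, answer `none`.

(3,2)

Vacating (5,4). Empty cells in order:
  (1,1): 0/1 same-type → still unsatisfied.
  (1,2): 0/1 same-type → still unsatisfied.
  (1,4): 0/1 same-type → still unsatisfied.
  (2,2): 0/1 same-type → still unsatisfied.
  (2,3): 0/1 same-type → still unsatisfied.
  (2,4): 0/1 same-type → still unsatisfied.
  (3,2): 2/2 same-type → satisfied — stop here.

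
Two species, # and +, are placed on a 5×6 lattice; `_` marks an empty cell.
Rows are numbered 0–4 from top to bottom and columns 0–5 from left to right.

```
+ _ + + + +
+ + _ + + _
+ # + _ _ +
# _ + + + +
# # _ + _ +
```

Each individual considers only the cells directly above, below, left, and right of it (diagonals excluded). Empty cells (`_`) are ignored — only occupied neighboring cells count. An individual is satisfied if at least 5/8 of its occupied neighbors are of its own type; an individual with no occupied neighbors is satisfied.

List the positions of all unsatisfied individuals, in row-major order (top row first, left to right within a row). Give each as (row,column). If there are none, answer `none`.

(0,0)+ 1/1 ok
(0,2)+ 1/1 ok
(0,3)+ 3/3 ok
(0,4)+ 3/3 ok
(0,5)+ 1/1 ok
(1,0)+ 3/3 ok
(1,1)+ 1/2 unhappy
(1,3)+ 2/2 ok
(1,4)+ 2/2 ok
(2,0)+ 1/3 unhappy
(2,1)# 0/3 unhappy
(2,2)+ 1/2 unhappy
(2,5)+ 1/1 ok
(3,0)# 1/2 unhappy
(3,2)+ 2/2 ok
(3,3)+ 3/3 ok
(3,4)+ 2/2 ok
(3,5)+ 3/3 ok
(4,0)# 2/2 ok
(4,1)# 1/1 ok
(4,3)+ 1/1 ok
(4,5)+ 1/1 ok

(1,1), (2,0), (2,1), (2,2), (3,0)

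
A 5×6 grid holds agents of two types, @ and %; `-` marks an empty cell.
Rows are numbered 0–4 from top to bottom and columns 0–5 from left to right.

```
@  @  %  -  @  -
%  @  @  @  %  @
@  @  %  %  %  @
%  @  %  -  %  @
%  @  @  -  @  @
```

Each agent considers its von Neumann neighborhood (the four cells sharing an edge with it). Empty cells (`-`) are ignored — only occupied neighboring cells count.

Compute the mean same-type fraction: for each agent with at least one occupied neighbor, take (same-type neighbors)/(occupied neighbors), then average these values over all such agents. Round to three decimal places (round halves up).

0.481

Row 0: (0,0)@ 1/2 · (0,1)@ 2/3 · (0,2)% 0/2 · (0,4)@ 0/1
Row 1: (1,0)% 0/3 · (1,1)@ 3/4 · (1,2)@ 2/4 · (1,3)@ 1/3 · (1,4)% 1/4 · (1,5)@ 1/2
Row 2: (2,0)@ 1/3 · (2,1)@ 3/4 · (2,2)% 2/4 · (2,3)% 2/3 · (2,4)% 3/4 · (2,5)@ 2/3
Row 3: (3,0)% 1/3 · (3,1)@ 2/4 · (3,2)% 1/3 · (3,4)% 1/3 · (3,5)@ 2/3
Row 4: (4,0)% 1/2 · (4,1)@ 2/3 · (4,2)@ 1/2 · (4,4)@ 1/2 · (4,5)@ 2/2
Sum over 26 agents: 1/2 + 2/3 + 0/2 + 0/1 + 0/3 + 3/4 + 2/4 + 1/3 + 1/4 + 1/2 + 1/3 + 3/4 + 2/4 + 2/3 + 3/4 + 2/3 + 1/3 + 2/4 + 1/3 + 1/3 + 2/3 + 1/2 + 2/3 + 1/2 + 1/2 + 2/2 = 25/2; mean = 25/2 ÷ 26 = 25/52 = 0.480769… → 0.481.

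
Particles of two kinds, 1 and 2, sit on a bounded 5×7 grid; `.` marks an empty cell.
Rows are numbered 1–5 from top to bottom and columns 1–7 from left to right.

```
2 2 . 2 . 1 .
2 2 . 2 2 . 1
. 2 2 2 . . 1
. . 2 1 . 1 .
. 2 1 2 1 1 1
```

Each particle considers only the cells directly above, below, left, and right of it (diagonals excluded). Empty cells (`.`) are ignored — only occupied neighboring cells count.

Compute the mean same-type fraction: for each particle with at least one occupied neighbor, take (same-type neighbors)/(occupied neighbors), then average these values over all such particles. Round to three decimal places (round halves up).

0.738

Row 1: (1,1)2 2/2 · (1,2)2 2/2 · (1,4)2 1/1 · (1,6)1 — no occupied neighbors
Row 2: (2,1)2 2/2 · (2,2)2 3/3 · (2,4)2 3/3 · (2,5)2 1/1 · (2,7)1 1/1
Row 3: (3,2)2 2/2 · (3,3)2 3/3 · (3,4)2 2/3 · (3,7)1 1/1
Row 4: (4,3)2 1/3 · (4,4)1 0/3 · (4,6)1 1/1
Row 5: (5,2)2 0/1 · (5,3)1 0/3 · (5,4)2 0/3 · (5,5)1 1/2 · (5,6)1 3/3 · (5,7)1 1/1
Sum over 21 particles: 2/2 + 2/2 + 1/1 + 2/2 + 3/3 + 3/3 + 1/1 + 1/1 + 2/2 + 3/3 + 2/3 + 1/1 + 1/3 + 0/3 + 1/1 + 0/1 + 0/3 + 0/3 + 1/2 + 3/3 + 1/1 = 31/2; mean = 31/2 ÷ 21 = 31/42 = 0.738095… → 0.738.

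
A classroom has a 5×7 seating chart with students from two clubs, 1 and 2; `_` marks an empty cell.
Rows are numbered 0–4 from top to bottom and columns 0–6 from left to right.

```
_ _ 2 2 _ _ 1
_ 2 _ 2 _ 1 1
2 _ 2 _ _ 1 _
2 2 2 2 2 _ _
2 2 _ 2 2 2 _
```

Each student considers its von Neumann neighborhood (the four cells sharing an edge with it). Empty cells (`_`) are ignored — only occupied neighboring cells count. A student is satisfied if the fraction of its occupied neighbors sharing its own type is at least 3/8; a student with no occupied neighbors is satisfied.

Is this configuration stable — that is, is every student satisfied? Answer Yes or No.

Yes

Row 0: (0,2)2 1/1 satisfied · (0,3)2 2/2 satisfied · (0,6)1 1/1 satisfied
Row 1: (1,1)2 0/0 satisfied · (1,3)2 1/1 satisfied · (1,5)1 2/2 satisfied · (1,6)1 2/2 satisfied
Row 2: (2,0)2 1/1 satisfied · (2,2)2 1/1 satisfied · (2,5)1 1/1 satisfied
Row 3: (3,0)2 3/3 satisfied · (3,1)2 3/3 satisfied · (3,2)2 3/3 satisfied · (3,3)2 3/3 satisfied · (3,4)2 2/2 satisfied
Row 4: (4,0)2 2/2 satisfied · (4,1)2 2/2 satisfied · (4,3)2 2/2 satisfied · (4,4)2 3/3 satisfied · (4,5)2 1/1 satisfied
All meet the threshold, so the configuration is stable.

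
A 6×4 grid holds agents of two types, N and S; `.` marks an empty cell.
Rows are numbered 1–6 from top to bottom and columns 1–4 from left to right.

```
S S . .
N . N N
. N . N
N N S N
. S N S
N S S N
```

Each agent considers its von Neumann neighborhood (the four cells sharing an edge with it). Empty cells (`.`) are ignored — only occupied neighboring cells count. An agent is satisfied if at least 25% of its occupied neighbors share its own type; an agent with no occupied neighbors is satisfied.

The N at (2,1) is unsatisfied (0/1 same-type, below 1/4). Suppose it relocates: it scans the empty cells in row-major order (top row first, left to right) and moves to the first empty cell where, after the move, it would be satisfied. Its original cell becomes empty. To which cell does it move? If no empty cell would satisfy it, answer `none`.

Vacating (2,1). Empty cells in order:
  (1,3): 1/2 same-type → satisfied — stop here.

(1,3)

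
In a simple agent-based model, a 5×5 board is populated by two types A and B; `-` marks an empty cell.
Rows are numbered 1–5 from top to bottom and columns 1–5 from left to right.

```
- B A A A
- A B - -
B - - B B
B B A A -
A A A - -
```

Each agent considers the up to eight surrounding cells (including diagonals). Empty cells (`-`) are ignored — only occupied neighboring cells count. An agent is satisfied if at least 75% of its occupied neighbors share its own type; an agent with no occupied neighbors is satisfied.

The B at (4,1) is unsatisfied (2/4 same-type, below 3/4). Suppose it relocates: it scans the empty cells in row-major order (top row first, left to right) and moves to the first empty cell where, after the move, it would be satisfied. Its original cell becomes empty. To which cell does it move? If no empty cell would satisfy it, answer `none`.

Vacating (4,1). Empty cells in order:
  (1,1): 1/2 same-type → still unsatisfied.
  (2,1): 2/3 same-type → still unsatisfied.
  (2,4): 3/6 same-type → still unsatisfied.
  (2,5): 2/4 same-type → still unsatisfied.
  (3,2): 3/5 same-type → still unsatisfied.
  (3,3): 3/6 same-type → still unsatisfied.
  (4,5): 2/3 same-type → still unsatisfied.
  (5,4): 0/3 same-type → still unsatisfied.
  (5,5): 0/1 same-type → still unsatisfied.

none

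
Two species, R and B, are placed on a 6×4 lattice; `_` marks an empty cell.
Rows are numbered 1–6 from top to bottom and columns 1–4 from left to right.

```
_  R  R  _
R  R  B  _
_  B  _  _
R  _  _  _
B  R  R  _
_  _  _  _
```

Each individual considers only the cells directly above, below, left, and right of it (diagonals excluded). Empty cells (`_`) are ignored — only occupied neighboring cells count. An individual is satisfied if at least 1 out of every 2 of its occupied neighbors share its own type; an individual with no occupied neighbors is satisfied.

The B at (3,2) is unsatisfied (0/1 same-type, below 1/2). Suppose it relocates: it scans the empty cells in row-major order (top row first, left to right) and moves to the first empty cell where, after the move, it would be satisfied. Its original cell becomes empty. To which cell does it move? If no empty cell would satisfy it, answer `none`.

Vacating (3,2). Empty cells in order:
  (1,1): 0/2 same-type → still unsatisfied.
  (1,4): 0/1 same-type → still unsatisfied.
  (2,4): 1/1 same-type → satisfied — stop here.

(2,4)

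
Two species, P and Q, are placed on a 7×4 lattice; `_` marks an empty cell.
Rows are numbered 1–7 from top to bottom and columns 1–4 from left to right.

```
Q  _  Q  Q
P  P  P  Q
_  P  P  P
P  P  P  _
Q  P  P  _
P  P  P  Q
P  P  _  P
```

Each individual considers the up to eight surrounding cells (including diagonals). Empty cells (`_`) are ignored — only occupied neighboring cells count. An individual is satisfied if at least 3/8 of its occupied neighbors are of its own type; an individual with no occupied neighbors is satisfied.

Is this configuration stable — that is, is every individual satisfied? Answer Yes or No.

(1,1)Q 0/2 ✗
(1,3)Q 2/4 ✓
(1,4)Q 2/3 ✓
(2,1)P 2/3 ✓
(2,2)P 4/6 ✓
(2,3)P 4/7 ✓
(2,4)Q 2/5 ✓
(3,2)P 7/7 ✓
(3,3)P 6/7 ✓
(3,4)P 3/4 ✓
(4,1)P 3/4 ✓
(4,2)P 6/7 ✓
(4,3)P 6/6 ✓
(5,1)Q 0/5 ✗
(5,2)P 7/8 ✓
(5,3)P 5/6 ✓
(6,1)P 4/5 ✓
(6,2)P 6/7 ✓
(6,3)P 5/6 ✓
(6,4)Q 0/3 ✗
(7,1)P 3/3 ✓
(7,2)P 4/4 ✓
(7,4)P 1/2 ✓
For instance (1,1) has only 0/2 same-type neighbors, below 3/8.

No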